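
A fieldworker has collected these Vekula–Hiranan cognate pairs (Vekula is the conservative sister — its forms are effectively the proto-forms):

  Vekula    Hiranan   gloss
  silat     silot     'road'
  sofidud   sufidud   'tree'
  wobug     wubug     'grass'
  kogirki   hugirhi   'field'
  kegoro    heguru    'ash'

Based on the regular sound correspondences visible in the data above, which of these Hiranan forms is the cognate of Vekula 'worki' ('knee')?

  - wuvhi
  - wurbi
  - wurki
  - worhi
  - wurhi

kegoro ~ heguru — Vekula o corresponds to Hiranan u after a consonant, before r.
kogirki ~ hugirhi — Vekula k corresponds to Hiranan h after a consonant, before a front vowel.
Applying these to Vekula 'worki':
  worki → wurki   (o→u after a consonant, before r)
  wurki → wurhi   (k→h after a consonant, before a front vowel)
So the Hiranan cognate is 'wurhi'.

wurhi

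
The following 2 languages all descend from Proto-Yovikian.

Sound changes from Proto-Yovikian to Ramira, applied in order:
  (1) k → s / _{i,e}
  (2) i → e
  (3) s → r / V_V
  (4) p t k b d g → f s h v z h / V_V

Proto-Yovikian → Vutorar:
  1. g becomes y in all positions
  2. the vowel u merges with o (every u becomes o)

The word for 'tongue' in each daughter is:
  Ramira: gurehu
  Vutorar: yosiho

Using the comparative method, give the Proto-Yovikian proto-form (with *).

*gusihu

Position 1: Ramira has g, Vutorar has y. Ramira preserves g here (none of its changes turn any other segment into g), so the proto-segment is *g.
Position 4: Ramira has e, Vutorar has i. Vutorar preserves i here (none of its changes turn any other segment into i), so the proto-segment is *i.
Position 2: Ramira has u, Vutorar has o. Ramira preserves u here (none of its changes turn any other segment into u), so the proto-segment is *u.
Verify the candidate proto-form against each daughter:
Ramira: *gusihu
  gusihu (rule 1 does not apply)
  gusihu → gusehu   [vowel merger]
  gusehu → gurehu   [rhotacism]
  gurehu (rule 4 does not apply)
  giving Ramira gurehu.
Vutorar: *gusihu
  gusihu → yusihu   [unconditioned shift]
  yusihu → yosiho   [vowel merger]
  giving Vutorar yosiho.
No other proto-form is consistent with every reflex, so the reconstruction is *gusihu.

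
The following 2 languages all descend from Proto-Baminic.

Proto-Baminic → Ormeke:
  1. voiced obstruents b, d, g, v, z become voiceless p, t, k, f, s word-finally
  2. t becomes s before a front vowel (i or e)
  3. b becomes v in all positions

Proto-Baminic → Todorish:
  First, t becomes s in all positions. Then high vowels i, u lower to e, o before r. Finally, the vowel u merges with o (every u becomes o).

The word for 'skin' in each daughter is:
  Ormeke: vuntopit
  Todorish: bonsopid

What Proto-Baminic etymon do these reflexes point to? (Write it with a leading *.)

*buntopid

Position 8: Ormeke has t, Todorish has d. Todorish preserves d here (none of its changes turn any other segment into d), so the proto-segment is *d.
Position 2: Ormeke has u, Todorish has o. Ormeke preserves u here (none of its changes turn any other segment into u), so the proto-segment is *u.
Position 4: Ormeke has t, Todorish has s. Taking the neighbouring segments as reconstructed: Ormeke t can only go back to *t; Todorish s could go back to *t or *s — the one source consistent with every daughter is *t.
This points to *buntopid. Verify forward in each daughter:
Ormeke: *buntopid > buntopit > vuntopit  (by final devoicing, unconditioned shift)
Todorish: *buntopid
  buntopid → bunsopid   [unconditioned shift]
  bunsopid (rule 2 does not apply)
  bunsopid → bonsopid   [vowel merger]
  giving Todorish bonsopid.
Only *buntopid yields all of Ormeke vuntopit, Todorish bonsopid.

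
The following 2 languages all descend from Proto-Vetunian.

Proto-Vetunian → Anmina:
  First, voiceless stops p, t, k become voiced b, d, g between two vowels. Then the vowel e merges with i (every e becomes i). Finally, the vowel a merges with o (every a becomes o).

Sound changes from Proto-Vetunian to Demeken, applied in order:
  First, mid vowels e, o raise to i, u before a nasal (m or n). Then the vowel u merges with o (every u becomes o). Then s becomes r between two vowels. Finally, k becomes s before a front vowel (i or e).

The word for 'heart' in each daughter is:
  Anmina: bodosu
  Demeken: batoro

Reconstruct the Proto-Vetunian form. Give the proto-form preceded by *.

Position 2: Anmina has o, Demeken has a. Demeken preserves a here (none of its changes turn any other segment into a), so the proto-segment is *a.
Position 6: Anmina has u, Demeken has o. Anmina preserves u here (none of its changes turn any other segment into u), so the proto-segment is *u.
This points to *batosu. Verify forward in each daughter:
Anmina: *batosu
  batosu → badosu   [intervocalic voicing]
  badosu (rule 2 does not apply)
  badosu → bodosu   [vowel merger]
  giving Anmina bodosu.
Demeken: start from *batosu.
  rule 1: no change — batosu
  rule 2 (vowel merger): batosu → batoso
  rule 3 (rhotacism): batoso → batoro
  rule 4: no change — batoro
  ⇒ Demeken batoro
*batosu is the unique common source.

*batosu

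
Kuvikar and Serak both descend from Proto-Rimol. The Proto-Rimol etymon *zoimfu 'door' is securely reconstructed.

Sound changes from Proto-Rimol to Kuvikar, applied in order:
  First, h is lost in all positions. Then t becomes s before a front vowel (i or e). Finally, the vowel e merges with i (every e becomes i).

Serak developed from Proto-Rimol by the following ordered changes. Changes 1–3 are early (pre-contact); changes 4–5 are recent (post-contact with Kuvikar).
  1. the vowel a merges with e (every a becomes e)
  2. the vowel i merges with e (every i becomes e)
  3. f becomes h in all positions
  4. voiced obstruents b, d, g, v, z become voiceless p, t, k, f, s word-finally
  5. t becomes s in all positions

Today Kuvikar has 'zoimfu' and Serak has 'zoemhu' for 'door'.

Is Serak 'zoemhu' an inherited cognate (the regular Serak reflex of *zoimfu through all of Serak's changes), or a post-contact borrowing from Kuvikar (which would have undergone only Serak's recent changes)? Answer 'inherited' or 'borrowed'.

inherited

If inherited, *zoimfu would pass through all of Serak's changes:
Serak: *zoimfu > zoemfu > zoemhu  (by vowel merger, unconditioned shift)
If borrowed from Kuvikar 'zoimfu' after the early changes, it would undergo only the recent ones:
  rule 4 (final devoicing): no change (zoimfu)
  rule 5 (unconditioned shift): no change (zoimfu)
  ⇒ as a loan: zoimfu
Serak 'zoemhu' matches the inherited outcome exactly, so it is an inherited cognate, not a loan.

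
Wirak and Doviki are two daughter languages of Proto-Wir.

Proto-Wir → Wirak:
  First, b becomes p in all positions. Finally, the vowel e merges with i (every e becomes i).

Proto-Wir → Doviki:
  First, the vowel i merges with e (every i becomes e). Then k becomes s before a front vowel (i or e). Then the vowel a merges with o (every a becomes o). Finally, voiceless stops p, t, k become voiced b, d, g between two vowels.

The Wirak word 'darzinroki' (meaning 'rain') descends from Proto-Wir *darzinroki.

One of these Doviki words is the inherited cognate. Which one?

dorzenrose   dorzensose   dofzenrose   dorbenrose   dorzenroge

Doviki: *darzinroki
  darzinroki → darzenroke   [vowel merger]
  darzenroke → darzenrose   [palatalisation]
  darzenrose → dorzenrose   [vowel merger]
  dorzenrose (rule 4 does not apply)
  giving Doviki dorzenrose.
Among the options, 'dorzenrose' alone shows every Doviki change applied in order.

dorzenrose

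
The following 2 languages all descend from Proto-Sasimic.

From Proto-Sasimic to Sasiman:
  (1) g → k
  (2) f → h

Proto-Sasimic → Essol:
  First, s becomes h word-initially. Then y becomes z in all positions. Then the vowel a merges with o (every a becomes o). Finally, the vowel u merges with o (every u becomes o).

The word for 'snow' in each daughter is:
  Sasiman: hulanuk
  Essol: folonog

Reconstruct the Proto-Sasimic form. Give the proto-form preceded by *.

*fulanug

Position 1: Sasiman has h, Essol has f. Essol preserves f here (none of its changes turn any other segment into f), so the proto-segment is *f.
Position 6: Sasiman has u, Essol has o. Sasiman preserves u here (none of its changes turn any other segment into u), so the proto-segment is *u.
Position 4: Sasiman has a, Essol has o. Sasiman preserves a here (none of its changes turn any other segment into a), so the proto-segment is *a.
Verify the candidate proto-form against each daughter:
Sasiman: *fulanug > fulanuk > hulanuk  (by unconditioned shift, unconditioned shift)
Essol: *fulanug > fulonug > folonog  (by vowel merger, vowel merger)
No other proto-form is consistent with every reflex, so the reconstruction is *fulanug.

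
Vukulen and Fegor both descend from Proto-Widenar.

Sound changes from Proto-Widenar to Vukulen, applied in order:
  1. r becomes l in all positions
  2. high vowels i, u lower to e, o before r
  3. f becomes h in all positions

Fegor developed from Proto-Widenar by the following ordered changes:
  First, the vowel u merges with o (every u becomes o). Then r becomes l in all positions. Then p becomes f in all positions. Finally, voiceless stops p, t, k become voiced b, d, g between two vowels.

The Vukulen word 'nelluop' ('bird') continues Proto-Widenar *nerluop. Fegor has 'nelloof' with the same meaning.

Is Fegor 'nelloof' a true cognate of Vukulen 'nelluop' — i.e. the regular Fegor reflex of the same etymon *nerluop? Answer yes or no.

Derive the expected Fegor reflex of *nerluop:
Fegor: *nerluop
  nerluop → nerloop   [vowel merger]
  nerloop → nelloop   [unconditioned shift]
  nelloop → nelloof   [unconditioned shift]
  nelloof (rule 4 does not apply)
  giving Fegor nelloof.
Fegor 'nelloof' matches the regular reflex exactly, so the pair is cognate.

yes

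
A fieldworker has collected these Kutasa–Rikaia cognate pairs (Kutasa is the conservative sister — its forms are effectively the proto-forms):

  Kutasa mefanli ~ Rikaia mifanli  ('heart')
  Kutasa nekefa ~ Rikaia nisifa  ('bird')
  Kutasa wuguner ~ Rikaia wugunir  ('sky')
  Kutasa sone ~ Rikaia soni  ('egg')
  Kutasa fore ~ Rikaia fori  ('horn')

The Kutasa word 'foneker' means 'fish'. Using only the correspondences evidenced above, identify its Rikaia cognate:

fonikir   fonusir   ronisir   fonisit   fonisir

fonisir

nekefa ~ nisifa — Kutasa e corresponds to Rikaia i after a consonant, before a consonant other than r, m, n, p, b, f, v.
nekefa ~ nisifa — Kutasa k corresponds to Rikaia s between vowels (before a front vowel).
wuguner ~ wugunir — Kutasa e corresponds to Rikaia i after a consonant, before r.
Applying these to Kutasa 'foneker':
  foneker → foniker   (e→i after a consonant, before a consonant other than r, m, n, p, b, f, v)
  foniker → foniser   (k→s between vowels (before a front vowel))
  foniser → fonisir   (e→i after a consonant, before r)
So the Rikaia cognate is 'fonisir'.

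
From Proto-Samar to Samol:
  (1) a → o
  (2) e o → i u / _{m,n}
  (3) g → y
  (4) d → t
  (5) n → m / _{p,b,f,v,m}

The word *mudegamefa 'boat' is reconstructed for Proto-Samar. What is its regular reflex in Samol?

muteyumefo

Samol: start from *mudegamefa.
  rule 1 (vowel merger): mudegamefa → mudegomefo
  rule 2 (pre-nasal raising): mudegomefo → mudegumefo
  rule 3 (unconditioned shift): mudegumefo → mudeyumefo
  rule 4 (unconditioned shift): mudeyumefo → muteyumefo
  rule 5: no change — muteyumefo
  ⇒ Samol muteyumefo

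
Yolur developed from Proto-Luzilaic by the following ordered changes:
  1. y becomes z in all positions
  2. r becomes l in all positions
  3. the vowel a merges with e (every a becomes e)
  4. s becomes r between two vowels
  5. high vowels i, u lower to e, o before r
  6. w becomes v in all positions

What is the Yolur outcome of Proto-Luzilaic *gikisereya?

Yolur: start from *gikisereya.
  rule 1 (unconditioned shift): gikisereya → gikisereza
  rule 2 (unconditioned shift): gikisereza → gikiseleza
  rule 3 (vowel merger): gikiseleza → gikiseleze
  rule 4 (rhotacism): gikiseleze → gikireleze
  rule 5 (pre-rhotic lowering): gikireleze → gikereleze
  rule 6: no change — gikereleze
  ⇒ Yolur gikereleze

gikereleze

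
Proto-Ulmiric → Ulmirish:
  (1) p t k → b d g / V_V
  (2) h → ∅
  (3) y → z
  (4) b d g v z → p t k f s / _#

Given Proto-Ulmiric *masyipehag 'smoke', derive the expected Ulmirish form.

maszibeak

Ulmirish: start from *masyipehag.
  rule 1 (intervocalic voicing): masyipehag → masyibehag
  rule 2 (h-loss): masyibehag → masyibeag
  rule 3 (unconditioned shift): masyibeag → maszibeag
  rule 4 (final devoicing): maszibeag → maszibeak
  ⇒ Ulmirish maszibeak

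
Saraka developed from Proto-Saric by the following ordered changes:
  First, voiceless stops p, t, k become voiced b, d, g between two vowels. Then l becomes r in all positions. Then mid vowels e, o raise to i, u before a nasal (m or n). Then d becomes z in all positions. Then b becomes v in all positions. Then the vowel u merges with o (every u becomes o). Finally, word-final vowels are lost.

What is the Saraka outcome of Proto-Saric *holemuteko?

Saraka: *holemuteko
  holemuteko → holemudego   [intervocalic voicing]
  holemudego → horemudego   [unconditioned shift]
  horemudego → horimudego   [pre-nasal raising]
  horimudego → horimuzego   [unconditioned shift]
  horimuzego (rule 5 does not apply)
  horimuzego → horimozego   [vowel merger]
  horimozego → horimozeg   [apocope]
  giving Saraka horimozeg.

horimozeg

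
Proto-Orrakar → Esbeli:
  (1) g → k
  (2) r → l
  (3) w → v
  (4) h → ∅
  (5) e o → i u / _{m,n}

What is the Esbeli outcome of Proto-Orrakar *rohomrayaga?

loumlayaka

Esbeli: *rohomrayaga > rohomrayaka > lohomlayaka > loomlayaka > loumlayaka  (by unconditioned shift, unconditioned shift, h-loss, pre-nasal raising)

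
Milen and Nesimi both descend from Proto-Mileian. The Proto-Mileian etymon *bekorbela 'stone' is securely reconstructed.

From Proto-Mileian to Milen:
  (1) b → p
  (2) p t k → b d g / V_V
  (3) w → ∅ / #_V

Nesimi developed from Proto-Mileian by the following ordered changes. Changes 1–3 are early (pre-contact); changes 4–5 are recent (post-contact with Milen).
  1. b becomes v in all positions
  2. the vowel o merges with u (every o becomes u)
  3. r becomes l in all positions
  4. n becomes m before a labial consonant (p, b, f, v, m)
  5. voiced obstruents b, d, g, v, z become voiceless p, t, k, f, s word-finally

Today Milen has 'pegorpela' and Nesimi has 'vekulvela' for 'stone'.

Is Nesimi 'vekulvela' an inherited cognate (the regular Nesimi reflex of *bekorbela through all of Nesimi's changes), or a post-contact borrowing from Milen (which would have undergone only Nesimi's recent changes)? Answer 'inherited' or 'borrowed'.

inherited

If inherited, *bekorbela would pass through all of Nesimi's changes:
Nesimi: *bekorbela
  bekorbela → vekorvela   [unconditioned shift]
  vekorvela → vekurvela   [vowel merger]
  vekurvela → vekulvela   [unconditioned shift]
  vekulvela (rule 4 does not apply)
  vekulvela (rule 5 does not apply)
  giving Nesimi vekulvela.
If borrowed from Milen 'pegorpela' after the early changes, it would undergo only the recent ones:
  rule 4 (nasal place assimilation): no change (pegorpela)
  rule 5 (final devoicing): no change (pegorpela)
  ⇒ as a loan: pegorpela
Nesimi 'vekulvela' matches the inherited outcome exactly, so it is an inherited cognate, not a loan.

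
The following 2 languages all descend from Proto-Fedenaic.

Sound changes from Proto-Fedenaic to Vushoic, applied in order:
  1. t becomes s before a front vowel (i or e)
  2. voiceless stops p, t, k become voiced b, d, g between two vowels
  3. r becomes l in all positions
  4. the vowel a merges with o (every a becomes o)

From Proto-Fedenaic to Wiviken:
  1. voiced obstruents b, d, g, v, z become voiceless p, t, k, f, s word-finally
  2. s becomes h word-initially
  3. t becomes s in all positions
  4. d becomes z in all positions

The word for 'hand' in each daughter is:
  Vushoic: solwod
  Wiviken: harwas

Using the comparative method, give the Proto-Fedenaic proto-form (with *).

Position 3: Vushoic has l, Wiviken has r. Wiviken preserves r here (none of its changes turn any other segment into r), so the proto-segment is *r.
Position 2: Vushoic has o, Wiviken has a. Wiviken preserves a here (none of its changes turn any other segment into a), so the proto-segment is *a.
Position 1: Vushoic has s, Wiviken has h. Taking the neighbouring segments as reconstructed: Vushoic s can only go back to *s; Wiviken h could go back to *s or *h — the one source consistent with every daughter is *s.
Continuing position by position gives *sarwad; check it forward:
Vushoic: *sarwad > salwad > solwod  (by unconditioned shift, vowel merger)
Wiviken: start from *sarwad.
  rule 1 (final devoicing): sarwad → sarwat
  rule 2 (debuccalisation): sarwat → harwat
  rule 3 (unconditioned shift): harwat → harwas
  rule 4: no change — harwas
  ⇒ Wiviken harwas
No other proto-form is consistent with every reflex, so the reconstruction is *sarwad.

*sarwad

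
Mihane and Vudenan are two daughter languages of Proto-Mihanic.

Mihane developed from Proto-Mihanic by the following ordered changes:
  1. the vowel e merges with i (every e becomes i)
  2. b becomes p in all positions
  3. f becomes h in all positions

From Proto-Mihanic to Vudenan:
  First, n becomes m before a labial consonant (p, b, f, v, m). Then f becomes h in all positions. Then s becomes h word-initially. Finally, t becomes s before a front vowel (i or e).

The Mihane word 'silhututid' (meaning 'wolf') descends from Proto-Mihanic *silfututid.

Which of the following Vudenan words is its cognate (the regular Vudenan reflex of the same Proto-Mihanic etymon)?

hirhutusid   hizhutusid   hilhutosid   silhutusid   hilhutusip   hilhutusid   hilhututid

hilhutusid

Vudenan: *silfututid
  silfututid (rule 1 does not apply)
  silfututid → silhututid   [unconditioned shift]
  silhututid → hilhututid   [debuccalisation]
  hilhututid → hilhutusid   [palatalisation]
  giving Vudenan hilhutusid.
The other candidates each miss or misapply at least one Vudenan change.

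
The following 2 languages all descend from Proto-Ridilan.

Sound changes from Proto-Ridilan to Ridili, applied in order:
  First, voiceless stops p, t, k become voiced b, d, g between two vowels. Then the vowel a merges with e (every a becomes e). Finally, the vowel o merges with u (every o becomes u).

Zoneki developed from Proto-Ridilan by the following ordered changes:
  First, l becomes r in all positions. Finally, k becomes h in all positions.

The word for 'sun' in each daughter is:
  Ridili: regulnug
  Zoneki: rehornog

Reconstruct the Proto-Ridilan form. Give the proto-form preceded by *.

*rekolnog

Position 7: Ridili has u, Zoneki has o. Zoneki preserves o here (none of its changes turn any other segment into o), so the proto-segment is *o.
Position 5: Ridili has l, Zoneki has r. Ridili preserves l here (none of its changes turn any other segment into l), so the proto-segment is *l.
This points to *rekolnog. Verify forward in each daughter:
Ridili: *rekolnog > regolnog > regulnug  (by intervocalic voicing, vowel merger)
Zoneki: *rekolnog > rekornog > rehornog  (by unconditioned shift, unconditioned shift)
*rekolnog is the unique common source.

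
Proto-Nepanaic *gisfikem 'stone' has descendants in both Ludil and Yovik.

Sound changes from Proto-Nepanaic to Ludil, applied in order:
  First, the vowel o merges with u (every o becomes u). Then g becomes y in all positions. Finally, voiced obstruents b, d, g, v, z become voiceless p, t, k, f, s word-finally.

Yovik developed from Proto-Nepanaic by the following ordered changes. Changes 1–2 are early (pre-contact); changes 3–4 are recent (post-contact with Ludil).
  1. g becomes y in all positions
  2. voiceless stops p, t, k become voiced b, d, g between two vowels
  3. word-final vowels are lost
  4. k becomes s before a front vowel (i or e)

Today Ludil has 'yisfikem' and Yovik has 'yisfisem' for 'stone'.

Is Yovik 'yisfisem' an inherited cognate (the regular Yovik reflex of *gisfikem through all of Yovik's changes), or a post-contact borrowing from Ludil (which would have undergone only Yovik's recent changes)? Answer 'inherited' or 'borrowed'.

If inherited, *gisfikem would pass through all of Yovik's changes:
Yovik: *gisfikem
  gisfikem → yisfikem   [unconditioned shift]
  yisfikem → yisfigem   [intervocalic voicing]
  yisfigem (rule 3 does not apply)
  yisfigem (rule 4 does not apply)
  giving Yovik yisfigem.
If borrowed from Ludil 'yisfikem' after the early changes, it would undergo only the recent ones:
  rule 3 (apocope): no change (yisfikem)
  rule 4 (palatalisation): yisfikem → yisfisem
  ⇒ as a loan: yisfisem
Yovik 'yisfisem' matches the loan outcome 'yisfisem', not the inherited 'yisfigem' — it skipped the early Yovik changes, so it was borrowed from Ludil.

borrowed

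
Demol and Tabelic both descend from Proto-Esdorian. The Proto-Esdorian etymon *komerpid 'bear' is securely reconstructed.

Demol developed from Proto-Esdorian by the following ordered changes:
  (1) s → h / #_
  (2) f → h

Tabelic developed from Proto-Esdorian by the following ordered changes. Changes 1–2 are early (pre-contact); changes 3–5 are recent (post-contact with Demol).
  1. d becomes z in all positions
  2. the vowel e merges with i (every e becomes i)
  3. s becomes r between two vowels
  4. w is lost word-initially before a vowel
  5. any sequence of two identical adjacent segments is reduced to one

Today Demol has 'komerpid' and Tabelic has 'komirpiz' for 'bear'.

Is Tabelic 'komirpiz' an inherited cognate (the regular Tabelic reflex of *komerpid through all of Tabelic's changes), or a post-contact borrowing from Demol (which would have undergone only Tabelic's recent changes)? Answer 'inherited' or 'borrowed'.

If inherited, *komerpid would pass through all of Tabelic's changes:
Tabelic: *komerpid
  komerpid → komerpiz   [unconditioned shift]
  komerpiz → komirpiz   [vowel merger]
  komirpiz (rule 3 does not apply)
  komirpiz (rule 4 does not apply)
  komirpiz (rule 5 does not apply)
  giving Tabelic komirpiz.
If borrowed from Demol 'komerpid' after the early changes, it would undergo only the recent ones:
  rule 3 (rhotacism): no change (komerpid)
  rule 4 (glide loss): no change (komerpid)
  rule 5 (degemination): no change (komerpid)
  ⇒ as a loan: komerpid
Tabelic 'komirpiz' matches the inherited outcome exactly, so it is an inherited cognate, not a loan.

inherited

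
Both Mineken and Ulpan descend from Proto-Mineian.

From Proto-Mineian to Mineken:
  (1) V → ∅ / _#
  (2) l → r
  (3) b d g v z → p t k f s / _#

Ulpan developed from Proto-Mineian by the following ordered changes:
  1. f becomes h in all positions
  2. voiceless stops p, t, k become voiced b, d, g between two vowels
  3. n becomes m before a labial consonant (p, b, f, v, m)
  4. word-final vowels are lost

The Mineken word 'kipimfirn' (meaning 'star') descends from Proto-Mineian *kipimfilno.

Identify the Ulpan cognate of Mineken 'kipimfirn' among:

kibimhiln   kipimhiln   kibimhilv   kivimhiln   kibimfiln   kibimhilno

Ulpan: *kipimfilno > kipimhilno > kibimhilno > kibimhiln  (by unconditioned shift, intervocalic voicing, apocope)
Only 'kibimhiln' matches the regular Ulpan development of *kipimfilno.

kibimhiln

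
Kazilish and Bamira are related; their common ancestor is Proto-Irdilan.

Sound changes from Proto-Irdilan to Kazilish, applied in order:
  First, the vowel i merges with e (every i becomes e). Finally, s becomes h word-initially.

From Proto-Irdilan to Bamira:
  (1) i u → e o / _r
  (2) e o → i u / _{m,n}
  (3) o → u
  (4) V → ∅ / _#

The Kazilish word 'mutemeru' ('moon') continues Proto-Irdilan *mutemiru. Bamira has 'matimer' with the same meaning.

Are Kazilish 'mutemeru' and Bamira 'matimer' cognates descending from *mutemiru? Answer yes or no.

no

Derive the expected Bamira reflex of *mutemiru:
Bamira: *mutemiru
  mutemiru → mutemeru   [pre-rhotic lowering]
  mutemeru → mutimeru   [pre-nasal raising]
  mutimeru (rule 3 does not apply)
  mutimeru → mutimer   [apocope]
  giving Bamira mutimer.
The regular Bamira reflex would be 'mutimer', but the attested form is 'matimer'. The correspondence is irregular, so they are not cognates (the Bamira form has a different source).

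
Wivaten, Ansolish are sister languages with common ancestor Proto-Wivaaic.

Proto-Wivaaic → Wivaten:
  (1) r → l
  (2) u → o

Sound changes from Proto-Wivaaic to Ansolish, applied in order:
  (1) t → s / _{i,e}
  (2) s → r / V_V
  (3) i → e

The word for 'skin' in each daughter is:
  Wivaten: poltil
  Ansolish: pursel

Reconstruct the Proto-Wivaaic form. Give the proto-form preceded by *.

*purtil

Position 3: Wivaten has l, Ansolish has r. Taking the neighbouring segments as reconstructed: Wivaten l could go back to *l or *r; Ansolish r can only go back to *r — the one source consistent with every daughter is *r.
Position 5: Wivaten has i, Ansolish has e. Wivaten preserves i here (none of its changes turn any other segment into i), so the proto-segment is *i.
Position 2: Wivaten has o, Ansolish has u. Ansolish preserves u here (none of its changes turn any other segment into u), so the proto-segment is *u.
Verify the candidate proto-form against each daughter:
Wivaten: *purtil
  purtil → pultil   [unconditioned shift]
  pultil → poltil   [vowel merger]
  giving Wivaten poltil.
Ansolish: start from *purtil.
  rule 1 (palatalisation): purtil → pursil
  rule 2: no change — pursil
  rule 3 (vowel merger): pursil → pursel
  ⇒ Ansolish pursel
Only *purtil yields all of Wivaten poltil, Ansolish pursel.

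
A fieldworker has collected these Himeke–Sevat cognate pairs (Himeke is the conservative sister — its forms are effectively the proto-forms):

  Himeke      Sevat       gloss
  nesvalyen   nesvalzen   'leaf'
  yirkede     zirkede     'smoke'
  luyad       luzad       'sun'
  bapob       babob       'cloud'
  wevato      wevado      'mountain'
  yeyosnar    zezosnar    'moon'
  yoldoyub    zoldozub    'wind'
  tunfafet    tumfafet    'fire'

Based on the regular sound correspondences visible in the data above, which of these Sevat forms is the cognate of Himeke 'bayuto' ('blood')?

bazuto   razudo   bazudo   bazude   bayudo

yoldoyub ~ zoldozub — Himeke y corresponds to Sevat z between vowels (before a back vowel).
wevato ~ wevado — Himeke t corresponds to Sevat d between vowels (before a back vowel).
Applying these to Himeke 'bayuto':
  bayuto → bazuto   (y→z between vowels (before a back vowel))
  bazuto → bazudo   (t→d between vowels (before a back vowel))
So the Sevat cognate is 'bazudo'.

bazudo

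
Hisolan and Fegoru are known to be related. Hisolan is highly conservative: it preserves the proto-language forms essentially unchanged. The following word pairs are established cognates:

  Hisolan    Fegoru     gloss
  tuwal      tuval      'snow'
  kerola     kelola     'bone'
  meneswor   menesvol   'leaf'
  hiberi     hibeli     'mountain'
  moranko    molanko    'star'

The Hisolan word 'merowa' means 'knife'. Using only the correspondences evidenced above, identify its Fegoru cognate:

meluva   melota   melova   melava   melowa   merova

kerola ~ kelola — Hisolan r corresponds to Fegoru l between vowels (before a back vowel).
tuwal ~ tuval — Hisolan w corresponds to Fegoru v between vowels (before a back vowel).
Applying these to Hisolan 'merowa':
  merowa → melowa   (r→l between vowels (before a back vowel))
  melowa → melova   (w→v between vowels (before a back vowel))
So the Fegoru cognate is 'melova'.

melova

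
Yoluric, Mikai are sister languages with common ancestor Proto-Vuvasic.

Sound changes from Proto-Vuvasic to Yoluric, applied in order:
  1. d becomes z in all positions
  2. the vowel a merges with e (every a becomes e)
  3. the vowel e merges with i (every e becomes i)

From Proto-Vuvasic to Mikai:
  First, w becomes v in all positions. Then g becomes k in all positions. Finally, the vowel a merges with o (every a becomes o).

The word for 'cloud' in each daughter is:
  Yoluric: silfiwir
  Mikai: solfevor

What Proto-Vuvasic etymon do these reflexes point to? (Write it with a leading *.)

Position 6: Yoluric has w, Mikai has v. Yoluric preserves w here (none of its changes turn any other segment into w), so the proto-segment is *w.
Position 2: Yoluric has i, Mikai has o. Taking the neighbouring segments as reconstructed: Yoluric i could go back to *a or *e or *i; Mikai o could go back to *a or *o — the one source consistent with every daughter is *a.
Continuing position by position gives *salfewar; check it forward:
Yoluric: start from *salfewar.
  rule 1: no change — salfewar
  rule 2 (vowel merger): salfewar → selfewer
  rule 3 (vowel merger): selfewer → silfiwir
  ⇒ Yoluric silfiwir
Mikai: start from *salfewar.
  rule 1 (unconditioned shift): salfewar → salfevar
  rule 2: no change — salfevar
  rule 3 (vowel merger): salfevar → solfevor
  ⇒ Mikai solfevor
No other proto-form is consistent with every reflex, so the reconstruction is *salfewar.

*salfewar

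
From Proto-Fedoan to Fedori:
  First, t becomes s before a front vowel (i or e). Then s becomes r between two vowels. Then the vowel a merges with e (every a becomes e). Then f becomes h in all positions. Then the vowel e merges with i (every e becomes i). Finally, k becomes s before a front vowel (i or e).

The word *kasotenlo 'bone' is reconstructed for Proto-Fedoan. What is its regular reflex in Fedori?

sirorinlo

Fedori: start from *kasotenlo.
  rule 1 (palatalisation): kasotenlo → kasosenlo
  rule 2 (rhotacism): kasosenlo → karorenlo
  rule 3 (vowel merger): karorenlo → kerorenlo
  rule 4: no change — kerorenlo
  rule 5 (vowel merger): kerorenlo → kirorinlo
  rule 6 (palatalisation): kirorinlo → sirorinlo
  ⇒ Fedori sirorinlo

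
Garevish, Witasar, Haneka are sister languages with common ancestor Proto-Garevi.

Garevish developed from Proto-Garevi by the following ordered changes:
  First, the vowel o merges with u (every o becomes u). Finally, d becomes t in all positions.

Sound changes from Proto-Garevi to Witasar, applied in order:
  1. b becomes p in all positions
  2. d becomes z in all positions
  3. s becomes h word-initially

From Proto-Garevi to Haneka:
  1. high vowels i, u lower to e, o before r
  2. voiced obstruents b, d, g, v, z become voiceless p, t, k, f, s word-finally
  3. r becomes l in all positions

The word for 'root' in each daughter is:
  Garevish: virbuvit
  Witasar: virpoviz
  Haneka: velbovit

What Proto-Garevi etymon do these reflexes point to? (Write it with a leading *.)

*virbovid

Position 3: Garevish has r, Witasar has r, Haneka has l. Garevish preserves r here (none of its changes turn any other segment into r), so the proto-segment is *r.
Position 2: Garevish has i, Witasar has i, Haneka has e. Garevish preserves i here (none of its changes turn any other segment into i), so the proto-segment is *i.
Position 8: Garevish has t, Witasar has z, Haneka has t. Taking the neighbouring segments as reconstructed: Garevish t could go back to *t or *d; Witasar z could go back to *d or *z; Haneka t could go back to *t or *d — the one source consistent with every daughter is *d.
Verify the candidate proto-form against each daughter:
Garevish: *virbovid
  virbovid → virbuvid   [vowel merger]
  virbuvid → virbuvit   [unconditioned shift]
  giving Garevish virbuvit.
Witasar: start from *virbovid.
  rule 1 (unconditioned shift): virbovid → virpovid
  rule 2 (unconditioned shift): virpovid → virpoviz
  rule 3: no change — virpoviz
  ⇒ Witasar virpoviz
Haneka: *virbovid
  virbovid → verbovid   [pre-rhotic lowering]
  verbovid → verbovit   [final devoicing]
  verbovit → velbovit   [unconditioned shift]
  giving Haneka velbovit.
No other proto-form is consistent with every reflex, so the reconstruction is *virbovid.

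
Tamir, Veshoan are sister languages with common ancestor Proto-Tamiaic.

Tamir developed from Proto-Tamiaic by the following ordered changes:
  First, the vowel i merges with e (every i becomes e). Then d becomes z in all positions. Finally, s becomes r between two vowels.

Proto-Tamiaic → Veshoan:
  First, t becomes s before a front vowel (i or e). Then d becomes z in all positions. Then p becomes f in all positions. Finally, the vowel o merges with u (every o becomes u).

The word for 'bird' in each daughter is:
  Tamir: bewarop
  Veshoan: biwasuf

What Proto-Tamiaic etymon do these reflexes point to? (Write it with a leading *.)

*biwasop

Position 5: Tamir has r, Veshoan has s. Taking the neighbouring segments as reconstructed: Tamir r could go back to *s or *r; Veshoan s can only go back to *s — the one source consistent with every daughter is *s.
Position 6: Tamir has o, Veshoan has u. Tamir preserves o here (none of its changes turn any other segment into o), so the proto-segment is *o.
Verify the candidate proto-form against each daughter:
Tamir: *biwasop > bewasop > bewarop  (by vowel merger, rhotacism)
Veshoan: *biwasop
  biwasop (rule 1 does not apply)
  biwasop (rule 2 does not apply)
  biwasop → biwasof   [unconditioned shift]
  biwasof → biwasuf   [vowel merger]
  giving Veshoan biwasuf.
*biwasop is the unique common source.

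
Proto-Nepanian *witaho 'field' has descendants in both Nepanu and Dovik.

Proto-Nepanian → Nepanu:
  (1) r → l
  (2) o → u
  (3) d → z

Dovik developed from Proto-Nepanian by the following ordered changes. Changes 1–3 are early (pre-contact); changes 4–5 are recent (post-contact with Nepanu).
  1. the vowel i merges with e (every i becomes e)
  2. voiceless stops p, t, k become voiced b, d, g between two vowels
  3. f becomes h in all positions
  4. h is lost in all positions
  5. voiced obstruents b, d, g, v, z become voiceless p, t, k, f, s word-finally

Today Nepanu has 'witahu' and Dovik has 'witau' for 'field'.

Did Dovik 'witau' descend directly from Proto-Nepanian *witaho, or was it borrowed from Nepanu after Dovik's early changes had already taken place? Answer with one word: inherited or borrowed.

If inherited, *witaho would pass through all of Dovik's changes:
Dovik: start from *witaho.
  rule 1 (vowel merger): witaho → wetaho
  rule 2 (intervocalic voicing): wetaho → wedaho
  rule 3: no change — wedaho
  rule 4 (h-loss): wedaho → wedao
  rule 5: no change — wedao
  ⇒ Dovik wedao
If borrowed from Nepanu 'witahu' after the early changes, it would undergo only the recent ones:
  rule 4 (h-loss): witahu → witau
  rule 5 (final devoicing): no change (witau)
  ⇒ as a loan: witau
Dovik 'witau' matches the loan outcome 'witau', not the inherited 'wedao' — it skipped the early Dovik changes, so it was borrowed from Nepanu.

borrowed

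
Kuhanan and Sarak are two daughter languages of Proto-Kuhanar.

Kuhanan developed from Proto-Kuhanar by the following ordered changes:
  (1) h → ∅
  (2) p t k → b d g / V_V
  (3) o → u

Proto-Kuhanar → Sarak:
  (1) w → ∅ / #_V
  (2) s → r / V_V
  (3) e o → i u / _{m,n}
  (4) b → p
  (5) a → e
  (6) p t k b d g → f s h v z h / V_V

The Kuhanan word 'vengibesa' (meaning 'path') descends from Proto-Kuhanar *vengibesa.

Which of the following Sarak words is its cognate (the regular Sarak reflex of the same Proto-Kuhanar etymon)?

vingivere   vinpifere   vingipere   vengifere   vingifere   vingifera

Sarak: *vengibesa
  vengibesa (rule 1 does not apply)
  vengibesa → vengibera   [rhotacism]
  vengibera → vingibera   [pre-nasal raising]
  vingibera → vingipera   [unconditioned shift]
  vingipera → vingipere   [vowel merger]
  vingipere → vingifere   [intervocalic lenition]
  giving Sarak vingifere.
Among the options, 'vingifere' alone shows every Sarak change applied in order.

vingifere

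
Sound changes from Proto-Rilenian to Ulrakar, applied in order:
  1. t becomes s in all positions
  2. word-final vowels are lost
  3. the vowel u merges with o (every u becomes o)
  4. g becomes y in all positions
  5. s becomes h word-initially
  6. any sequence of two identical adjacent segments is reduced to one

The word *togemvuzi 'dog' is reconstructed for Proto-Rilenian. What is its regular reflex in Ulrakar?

hoyemvoz

Ulrakar: start from *togemvuzi.
  rule 1 (unconditioned shift): togemvuzi → sogemvuzi
  rule 2 (apocope): sogemvuzi → sogemvuz
  rule 3 (vowel merger): sogemvuz → sogemvoz
  rule 4 (unconditioned shift): sogemvoz → soyemvoz
  rule 5 (debuccalisation): soyemvoz → hoyemvoz
  rule 6: no change — hoyemvoz
  ⇒ Ulrakar hoyemvoz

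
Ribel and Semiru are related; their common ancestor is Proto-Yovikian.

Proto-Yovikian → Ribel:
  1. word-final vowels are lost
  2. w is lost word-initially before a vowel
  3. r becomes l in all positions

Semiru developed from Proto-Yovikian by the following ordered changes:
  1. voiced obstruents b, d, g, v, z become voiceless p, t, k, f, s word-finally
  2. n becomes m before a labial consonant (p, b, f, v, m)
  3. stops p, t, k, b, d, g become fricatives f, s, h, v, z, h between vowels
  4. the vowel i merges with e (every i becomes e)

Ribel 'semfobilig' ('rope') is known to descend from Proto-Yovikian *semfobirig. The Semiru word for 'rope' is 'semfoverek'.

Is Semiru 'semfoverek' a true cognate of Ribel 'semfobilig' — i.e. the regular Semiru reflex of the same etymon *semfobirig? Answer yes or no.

yes

Derive the expected Semiru reflex of *semfobirig:
Semiru: *semfobirig
  semfobirig → semfobirik   [final devoicing]
  semfobirik (rule 2 does not apply)
  semfobirik → semfovirik   [intervocalic lenition]
  semfovirik → semfoverek   [vowel merger]
  giving Semiru semfoverek.
Semiru 'semfoverek' matches the regular reflex exactly, so the pair is cognate.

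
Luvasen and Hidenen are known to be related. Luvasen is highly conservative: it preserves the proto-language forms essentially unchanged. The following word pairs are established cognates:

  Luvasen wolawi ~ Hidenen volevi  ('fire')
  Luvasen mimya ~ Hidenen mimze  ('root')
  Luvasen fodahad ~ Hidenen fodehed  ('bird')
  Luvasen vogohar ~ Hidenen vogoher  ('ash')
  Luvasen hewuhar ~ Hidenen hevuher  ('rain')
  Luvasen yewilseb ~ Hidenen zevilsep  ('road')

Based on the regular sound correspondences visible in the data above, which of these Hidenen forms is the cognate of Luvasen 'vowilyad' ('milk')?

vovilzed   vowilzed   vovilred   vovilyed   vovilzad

vovilzed

wolawi ~ volevi, yewilseb ~ zevilsep — Luvasen w corresponds to Hidenen v between vowels (before a front vowel).
mimya ~ mimze — Luvasen y corresponds to Hidenen z after a consonant, before a back vowel.
wolawi ~ volevi, fodahad ~ fodehed — Luvasen a corresponds to Hidenen e after a consonant, before a consonant other than r, m, n, p, b, f, v.
Applying these to Luvasen 'vowilyad':
  vowilyad → vovilyad   (w→v between vowels (before a front vowel))
  vovilyad → vovilzad   (y→z after a consonant, before a back vowel)
  vovilzad → vovilzed   (a→e after a consonant, before a consonant other than r, m, n, p, b, f, v)
So the Hidenen cognate is 'vovilzed'.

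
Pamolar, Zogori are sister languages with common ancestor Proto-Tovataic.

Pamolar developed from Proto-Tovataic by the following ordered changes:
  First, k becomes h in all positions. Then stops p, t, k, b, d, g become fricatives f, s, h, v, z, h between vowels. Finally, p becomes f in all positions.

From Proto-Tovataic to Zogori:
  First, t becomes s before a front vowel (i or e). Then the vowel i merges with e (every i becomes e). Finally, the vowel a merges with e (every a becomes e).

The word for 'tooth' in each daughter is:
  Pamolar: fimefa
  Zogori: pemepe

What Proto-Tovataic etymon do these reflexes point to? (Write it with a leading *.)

Position 1: Pamolar has f, Zogori has p. Zogori preserves p here (none of its changes turn any other segment into p), so the proto-segment is *p.
Position 2: Pamolar has i, Zogori has e. Pamolar preserves i here (none of its changes turn any other segment into i), so the proto-segment is *i.
Position 5: Pamolar has f, Zogori has p. Zogori preserves p here (none of its changes turn any other segment into p), so the proto-segment is *p.
Continuing position by position gives *pimepa; check it forward:
Pamolar: *pimepa
  pimepa (rule 1 does not apply)
  pimepa → pimefa   [intervocalic lenition]
  pimefa → fimefa   [unconditioned shift]
  giving Pamolar fimefa.
Zogori: *pimepa
  pimepa (rule 1 does not apply)
  pimepa → pemepa   [vowel merger]
  pemepa → pemepe   [vowel merger]
  giving Zogori pemepe.
No other proto-form is consistent with every reflex, so the reconstruction is *pimepa.

*pimepa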